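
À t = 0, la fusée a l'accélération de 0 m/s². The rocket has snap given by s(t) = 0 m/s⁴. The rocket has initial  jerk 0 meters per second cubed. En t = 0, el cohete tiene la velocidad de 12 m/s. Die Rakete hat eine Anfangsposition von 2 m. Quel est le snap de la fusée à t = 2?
Nous avons le snap s(t) = 0. En substituant t = 2: s(2) = 0.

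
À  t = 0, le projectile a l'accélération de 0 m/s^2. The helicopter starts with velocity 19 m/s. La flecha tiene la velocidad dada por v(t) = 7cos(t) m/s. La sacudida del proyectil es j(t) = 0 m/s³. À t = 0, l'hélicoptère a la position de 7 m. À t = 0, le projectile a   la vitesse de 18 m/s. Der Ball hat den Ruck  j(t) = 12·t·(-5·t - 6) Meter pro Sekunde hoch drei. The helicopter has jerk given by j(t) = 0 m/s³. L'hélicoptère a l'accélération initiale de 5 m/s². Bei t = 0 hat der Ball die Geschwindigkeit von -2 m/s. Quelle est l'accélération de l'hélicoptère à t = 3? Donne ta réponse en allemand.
Um dies zu lösen, müssen wir 1 Integral unserer Gleichung für den Ruck j(t) = 0 finden. Das Integral von dem Ruck, mit a(0) = 5, ergibt die Beschleunigung: a(t) = 5. Aus der Gleichung für die Beschleunigung a(t) = 5, setzen wir t = 3 ein und erhalten a = 5.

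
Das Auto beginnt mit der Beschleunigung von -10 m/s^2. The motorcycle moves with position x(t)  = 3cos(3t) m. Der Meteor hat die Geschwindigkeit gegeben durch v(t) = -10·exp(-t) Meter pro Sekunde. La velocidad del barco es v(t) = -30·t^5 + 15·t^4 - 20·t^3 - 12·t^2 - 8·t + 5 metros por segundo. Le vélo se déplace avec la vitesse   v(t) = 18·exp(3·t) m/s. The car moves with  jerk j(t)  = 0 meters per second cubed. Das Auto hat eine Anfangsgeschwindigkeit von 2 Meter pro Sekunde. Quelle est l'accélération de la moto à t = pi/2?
En partant de la position x(t) = 3·cos(3·t), nous prenons 2 dérivées. En prenant d/dt de x(t), nous trouvons v(t) = -9·sin(3·t). La dérivée de la vitesse donne l'accélération: a(t) = -27·cos(3·t). De l'équation de l'accélération a(t) = -27·cos(3·t), nous substituons t = pi/2 pour obtenir a = 0.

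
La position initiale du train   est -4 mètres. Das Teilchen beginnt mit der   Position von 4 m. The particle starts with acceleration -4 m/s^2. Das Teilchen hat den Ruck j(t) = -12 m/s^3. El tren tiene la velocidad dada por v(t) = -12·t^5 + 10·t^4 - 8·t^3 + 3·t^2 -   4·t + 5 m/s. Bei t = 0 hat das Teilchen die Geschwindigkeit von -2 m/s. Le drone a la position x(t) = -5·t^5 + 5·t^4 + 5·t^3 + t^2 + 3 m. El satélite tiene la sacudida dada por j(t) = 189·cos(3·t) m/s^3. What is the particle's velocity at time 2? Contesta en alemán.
Um dies zu lösen, müssen wir 2 Integrale unserer Gleichung für den Ruck j(t) = -12 finden. Mit ∫j(t)dt und Anwendung von a(0) = -4, finden wir a(t) = -12·t - 4. Durch Integration von der Beschleunigung und Verwendung der Anfangsbedingung v(0) = -2, erhalten wir v(t) = -6·t^2 - 4·t - 2. Wir haben die Geschwindigkeit v(t) = -6·t^2 - 4·t - 2. Durch Einsetzen von t = 2: v(2) = -34.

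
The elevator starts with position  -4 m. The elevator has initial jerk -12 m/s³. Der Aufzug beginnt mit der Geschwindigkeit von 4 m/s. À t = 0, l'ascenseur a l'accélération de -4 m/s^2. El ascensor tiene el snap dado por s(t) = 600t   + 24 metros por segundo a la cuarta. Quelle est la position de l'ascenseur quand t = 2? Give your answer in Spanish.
Necesitamos integrar nuestra ecuación del snap s(t) = 600·t + 24 4 veces. Tomando ∫s(t)dt y aplicando j(0) = -12, encontramos j(t) = 300·t^2 + 24·t - 12. Integrando la sacudida y usando la condición inicial a(0) = -4, obtenemos a(t) = 100·t^3 + 12·t^2 - 12·t - 4. Tomando ∫a(t)dt y aplicando v(0) = 4, encontramos v(t) = 25·t^4 + 4·t^3 - 6·t^2 - 4·t + 4. La integral de la velocidad es la posición. Usando x(0) = -4, obtenemos x(t) = 5·t^5 + t^4 - 2·t^3 - 2·t^2 + 4·t - 4. Tenemos la posición x(t) = 5·t^5 + t^4 - 2·t^3 - 2·t^2 + 4·t - 4. Sustituyendo t = 2: x(2) = 156.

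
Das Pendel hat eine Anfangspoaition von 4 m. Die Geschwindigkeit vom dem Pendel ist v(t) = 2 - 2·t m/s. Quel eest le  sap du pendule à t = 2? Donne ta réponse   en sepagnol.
Para resolver esto, necesitamos tomar 3 derivadas de nuestra ecuación de la velocidad v(t) = 2 - 2·t. La derivada de la velocidad da la aceleración: a(t) = -2. Derivando la aceleración, obtenemos la sacudida: j(t) = 0. Derivando la sacudida, obtenemos el snap: s(t) = 0. Tenemos el snap s(t) = 0. Sustituyendo t = 2: s(2) = 0.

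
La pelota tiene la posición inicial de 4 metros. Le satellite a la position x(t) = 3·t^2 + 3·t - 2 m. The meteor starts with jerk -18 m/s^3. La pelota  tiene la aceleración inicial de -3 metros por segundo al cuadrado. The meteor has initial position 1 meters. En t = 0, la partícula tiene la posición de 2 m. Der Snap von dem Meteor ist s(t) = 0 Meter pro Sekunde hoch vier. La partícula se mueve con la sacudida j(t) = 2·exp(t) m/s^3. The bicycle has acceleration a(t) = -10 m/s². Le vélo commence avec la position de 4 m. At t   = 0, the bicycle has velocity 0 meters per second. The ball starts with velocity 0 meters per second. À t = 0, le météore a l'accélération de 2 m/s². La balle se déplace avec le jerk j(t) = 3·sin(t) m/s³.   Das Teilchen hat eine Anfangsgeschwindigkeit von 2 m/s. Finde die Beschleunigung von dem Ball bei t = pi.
Um dies zu lösen, müssen wir 1 Stammfunktion unserer Gleichung für den Ruck j(t) = 3·sin(t) finden. Mit ∫j(t)dt und Anwendung von a(0) = -3, finden wir a(t) = -3·cos(t). Aus der Gleichung für die Beschleunigung a(t) = -3·cos(t), setzen wir t = pi ein und erhalten a = 3.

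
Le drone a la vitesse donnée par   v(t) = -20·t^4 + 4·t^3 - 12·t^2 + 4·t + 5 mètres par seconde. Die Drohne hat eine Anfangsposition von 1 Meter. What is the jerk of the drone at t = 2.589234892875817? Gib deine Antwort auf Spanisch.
Debemos derivar nuestra ecuación de la velocidad v(t) = -20·t^4 + 4·t^3 - 12·t^2 + 4·t + 5 2 veces. Derivando la velocidad, obtenemos la aceleración: a(t) = -80·t^3 + 12·t^2 - 24·t + 4. La derivada de la aceleración da la sacudida: j(t) = -240·t^2 + 24·t - 24. Usando j(t) = -240·t^2 + 24·t - 24 y sustituyendo t = 2.589234892875817, encontramos j = -1570.85132188754.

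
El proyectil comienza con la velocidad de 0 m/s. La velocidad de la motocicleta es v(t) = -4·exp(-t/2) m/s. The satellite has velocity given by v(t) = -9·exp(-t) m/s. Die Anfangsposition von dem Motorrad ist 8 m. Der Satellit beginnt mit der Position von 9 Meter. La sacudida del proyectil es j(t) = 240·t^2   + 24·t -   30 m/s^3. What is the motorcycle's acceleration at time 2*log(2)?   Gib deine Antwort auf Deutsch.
Ausgehend von der Geschwindigkeit v(t) = -4·exp(-t/2), nehmen wir 1 Ableitung. Mit d/dt von v(t) finden wir a(t) = 2·exp(-t/2). Mit a(t) = 2·exp(-t/2) und Einsetzen von t = 2*log(2), finden wir a = 1.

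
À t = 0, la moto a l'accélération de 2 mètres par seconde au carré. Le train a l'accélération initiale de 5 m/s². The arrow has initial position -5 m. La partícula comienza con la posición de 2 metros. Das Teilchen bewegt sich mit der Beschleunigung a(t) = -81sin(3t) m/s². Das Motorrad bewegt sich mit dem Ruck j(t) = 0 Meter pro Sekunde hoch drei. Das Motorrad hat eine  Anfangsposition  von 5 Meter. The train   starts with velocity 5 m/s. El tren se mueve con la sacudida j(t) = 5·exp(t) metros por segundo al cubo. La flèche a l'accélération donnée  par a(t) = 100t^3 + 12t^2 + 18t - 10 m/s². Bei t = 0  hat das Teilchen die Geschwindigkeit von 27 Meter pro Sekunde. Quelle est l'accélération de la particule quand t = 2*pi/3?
En utilisant a(t) = -81·sin(3·t) et en substituant t = 2*pi/3, nous trouvons a = 0.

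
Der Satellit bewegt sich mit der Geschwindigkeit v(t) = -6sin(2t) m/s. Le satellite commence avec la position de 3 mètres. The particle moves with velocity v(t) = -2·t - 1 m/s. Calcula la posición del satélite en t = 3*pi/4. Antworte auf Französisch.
Nous devons trouver la primitive de notre équation de la vitesse v(t) = -6·sin(2·t) 1 fois. La primitive de la vitesse, avec x(0) = 3, donne la position: x(t) = 3·cos(2·t). En utilisant x(t) = 3·cos(2·t) et en substituant t = 3*pi/4, nous trouvons x = 0.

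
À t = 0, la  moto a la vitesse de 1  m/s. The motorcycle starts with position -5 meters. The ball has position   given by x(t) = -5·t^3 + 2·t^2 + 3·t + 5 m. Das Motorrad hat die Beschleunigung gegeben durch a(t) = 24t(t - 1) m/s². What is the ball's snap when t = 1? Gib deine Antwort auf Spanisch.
Para resolver esto, necesitamos tomar 4 derivadas de nuestra ecuación de la posición x(t) = -5·t^3 + 2·t^2 + 3·t + 5. La derivada de la posición da la velocidad: v(t) = -15·t^2 + 4·t + 3. La derivada de la velocidad da la aceleración: a(t) = 4 - 30·t. Derivando la aceleración, obtenemos la sacudida: j(t) = -30. Tomando d/dt de j(t), encontramos s(t) = 0. Tenemos el snap s(t) = 0. Sustituyendo t = 1: s(1) = 0.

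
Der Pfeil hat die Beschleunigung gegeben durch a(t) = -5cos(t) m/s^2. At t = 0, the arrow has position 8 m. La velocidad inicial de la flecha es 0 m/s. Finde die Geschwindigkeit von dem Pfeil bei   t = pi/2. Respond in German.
Wir müssen unsere Gleichung für die Beschleunigung a(t) = -5·cos(t) 1-mal integrieren. Die Stammfunktion von der Beschleunigung, mit v(0) = 0, ergibt die Geschwindigkeit: v(t) = -5·sin(t). Aus der Gleichung für die Geschwindigkeit v(t) = -5·sin(t), setzen wir t = pi/2 ein und erhalten v = -5.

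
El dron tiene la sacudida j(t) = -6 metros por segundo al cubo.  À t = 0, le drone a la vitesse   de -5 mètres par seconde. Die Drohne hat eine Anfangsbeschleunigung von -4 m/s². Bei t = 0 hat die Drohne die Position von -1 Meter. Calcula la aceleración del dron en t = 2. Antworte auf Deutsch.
Um dies zu lösen, müssen wir 1 Integral unserer Gleichung für den Ruck j(t) = -6 finden. Das Integral von dem Ruck ist die Beschleunigung. Mit a(0) = -4 erhalten wir a(t) = -6·t - 4. Aus der Gleichung für die Beschleunigung a(t) = -6·t - 4, setzen wir t = 2 ein und erhalten a = -16.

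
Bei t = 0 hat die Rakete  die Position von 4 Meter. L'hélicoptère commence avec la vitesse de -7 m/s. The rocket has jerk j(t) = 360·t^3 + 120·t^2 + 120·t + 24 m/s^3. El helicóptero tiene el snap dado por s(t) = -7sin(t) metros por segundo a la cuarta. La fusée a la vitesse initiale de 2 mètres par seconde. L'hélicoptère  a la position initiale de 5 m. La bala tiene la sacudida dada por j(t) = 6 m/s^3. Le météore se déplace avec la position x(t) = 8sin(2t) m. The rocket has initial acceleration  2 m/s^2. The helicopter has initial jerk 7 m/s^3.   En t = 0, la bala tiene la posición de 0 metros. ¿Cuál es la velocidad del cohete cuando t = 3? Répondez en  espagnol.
Debemos encontrar la antiderivada de nuestra ecuación de la sacudida j(t) = 360·t^3 + 120·t^2 + 120·t + 24 2 veces. Tomando ∫j(t)dt y aplicando a(0) = 2, encontramos a(t) = 90·t^4 + 40·t^3 + 60·t^2 + 24·t + 2. Tomando ∫a(t)dt y aplicando v(0) = 2, encontramos v(t) = 18·t^5 + 10·t^4 + 20·t^3 + 12·t^2 + 2·t + 2. De la ecuación de la velocidad v(t) = 18·t^5 + 10·t^4 + 20·t^3 + 12·t^2 + 2·t + 2, sustituimos t = 3 para obtener v = 5840.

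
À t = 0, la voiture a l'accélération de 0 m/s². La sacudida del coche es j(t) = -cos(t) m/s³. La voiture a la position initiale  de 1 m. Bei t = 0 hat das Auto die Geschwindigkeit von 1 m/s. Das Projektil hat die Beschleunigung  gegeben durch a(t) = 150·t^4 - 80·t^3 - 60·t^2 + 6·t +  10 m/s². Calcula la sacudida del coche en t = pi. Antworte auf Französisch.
Nous avons le jerk j(t) = -cos(t). En substituant t = pi: j(pi) = 1.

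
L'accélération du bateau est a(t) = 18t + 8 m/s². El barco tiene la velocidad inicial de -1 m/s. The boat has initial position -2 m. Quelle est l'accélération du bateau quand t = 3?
De l'équation de l'accélération a(t) = 18·t + 8, nous substituons t = 3 pour obtenir a = 62.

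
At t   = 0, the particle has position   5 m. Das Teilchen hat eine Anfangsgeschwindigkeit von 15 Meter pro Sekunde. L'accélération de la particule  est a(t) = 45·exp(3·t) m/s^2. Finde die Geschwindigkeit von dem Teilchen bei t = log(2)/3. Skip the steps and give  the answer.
Die Antwort ist 30.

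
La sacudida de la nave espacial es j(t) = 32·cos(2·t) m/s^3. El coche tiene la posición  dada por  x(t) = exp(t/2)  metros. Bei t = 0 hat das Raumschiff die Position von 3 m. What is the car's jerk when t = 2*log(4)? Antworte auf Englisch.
Starting from position x(t) = exp(t/2), we take 3 derivatives. Taking d/dt of x(t), we find v(t) = exp(t/2)/2. Taking d/dt of v(t), we find a(t) = exp(t/2)/4. The derivative of acceleration gives jerk: j(t) = exp(t/2)/8. We have jerk j(t) = exp(t/2)/8. Substituting t = 2*log(4): j(2*log(4)) = 1/2.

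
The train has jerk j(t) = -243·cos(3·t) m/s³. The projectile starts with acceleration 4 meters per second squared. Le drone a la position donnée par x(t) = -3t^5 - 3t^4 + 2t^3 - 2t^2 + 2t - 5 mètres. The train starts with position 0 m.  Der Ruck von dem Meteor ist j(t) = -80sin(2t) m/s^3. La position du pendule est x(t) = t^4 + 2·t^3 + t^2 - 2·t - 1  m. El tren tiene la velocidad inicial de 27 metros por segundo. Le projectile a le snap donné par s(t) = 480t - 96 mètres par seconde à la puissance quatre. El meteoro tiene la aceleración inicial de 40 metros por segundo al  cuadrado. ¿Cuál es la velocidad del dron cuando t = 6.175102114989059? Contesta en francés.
En partant de la position x(t) = -3·t^5 - 3·t^4 + 2·t^3 - 2·t^2 + 2·t - 5, nous prenons 1 dérivée. En dérivant la position, nous obtenons la vitesse: v(t) = -15·t^4 - 12·t^3 + 6·t^2 - 4·t + 2. Nous avons la vitesse v(t) = -15·t^4 - 12·t^3 + 6·t^2 - 4·t + 2. En substituant t = 6.175102114989059: v(6.175102114989059) = -24430.1396780852.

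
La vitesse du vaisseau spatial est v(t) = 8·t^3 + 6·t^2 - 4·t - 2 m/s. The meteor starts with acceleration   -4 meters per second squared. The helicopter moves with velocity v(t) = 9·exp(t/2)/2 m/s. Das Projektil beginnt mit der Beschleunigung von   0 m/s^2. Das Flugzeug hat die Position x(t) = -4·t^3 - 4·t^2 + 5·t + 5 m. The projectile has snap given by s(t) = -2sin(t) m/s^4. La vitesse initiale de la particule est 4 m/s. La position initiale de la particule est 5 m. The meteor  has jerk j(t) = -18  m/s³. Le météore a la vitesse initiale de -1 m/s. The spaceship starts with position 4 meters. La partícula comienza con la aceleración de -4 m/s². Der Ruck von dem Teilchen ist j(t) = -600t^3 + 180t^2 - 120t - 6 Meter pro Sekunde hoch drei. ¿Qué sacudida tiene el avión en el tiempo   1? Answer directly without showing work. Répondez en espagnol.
j(1) = -24.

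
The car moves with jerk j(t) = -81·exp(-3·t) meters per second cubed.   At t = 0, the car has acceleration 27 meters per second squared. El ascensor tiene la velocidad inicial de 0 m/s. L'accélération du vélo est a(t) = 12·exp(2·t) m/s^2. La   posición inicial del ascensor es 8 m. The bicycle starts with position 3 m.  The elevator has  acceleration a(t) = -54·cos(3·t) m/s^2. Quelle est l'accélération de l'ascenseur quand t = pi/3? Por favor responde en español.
Tenemos la aceleración a(t) = -54·cos(3·t). Sustituyendo t = pi/3: a(pi/3) = 54.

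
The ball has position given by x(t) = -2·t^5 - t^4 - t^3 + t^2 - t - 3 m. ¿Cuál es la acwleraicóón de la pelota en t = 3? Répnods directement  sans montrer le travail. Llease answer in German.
Die Antwort ist -1204.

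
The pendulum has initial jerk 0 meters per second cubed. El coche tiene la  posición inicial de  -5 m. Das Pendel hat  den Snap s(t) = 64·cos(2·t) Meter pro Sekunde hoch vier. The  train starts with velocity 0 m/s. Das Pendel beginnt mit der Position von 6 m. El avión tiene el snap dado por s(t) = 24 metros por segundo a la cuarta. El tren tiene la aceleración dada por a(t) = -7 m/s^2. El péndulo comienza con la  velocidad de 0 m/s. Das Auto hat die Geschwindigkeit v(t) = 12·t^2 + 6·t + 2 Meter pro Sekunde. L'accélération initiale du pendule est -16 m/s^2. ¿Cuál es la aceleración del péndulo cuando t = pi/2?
Debemos encontrar la integral de nuestra ecuación del snap s(t) = 64·cos(2·t) 2 veces. La antiderivada del snap es la sacudida. Usando j(0) = 0, obtenemos j(t) = 32·sin(2·t). La antiderivada de la sacudida, con a(0) = -16, da la aceleración: a(t) = -16·cos(2·t). Usando a(t) = -16·cos(2·t) y sustituyendo t = pi/2, encontramos a = 16.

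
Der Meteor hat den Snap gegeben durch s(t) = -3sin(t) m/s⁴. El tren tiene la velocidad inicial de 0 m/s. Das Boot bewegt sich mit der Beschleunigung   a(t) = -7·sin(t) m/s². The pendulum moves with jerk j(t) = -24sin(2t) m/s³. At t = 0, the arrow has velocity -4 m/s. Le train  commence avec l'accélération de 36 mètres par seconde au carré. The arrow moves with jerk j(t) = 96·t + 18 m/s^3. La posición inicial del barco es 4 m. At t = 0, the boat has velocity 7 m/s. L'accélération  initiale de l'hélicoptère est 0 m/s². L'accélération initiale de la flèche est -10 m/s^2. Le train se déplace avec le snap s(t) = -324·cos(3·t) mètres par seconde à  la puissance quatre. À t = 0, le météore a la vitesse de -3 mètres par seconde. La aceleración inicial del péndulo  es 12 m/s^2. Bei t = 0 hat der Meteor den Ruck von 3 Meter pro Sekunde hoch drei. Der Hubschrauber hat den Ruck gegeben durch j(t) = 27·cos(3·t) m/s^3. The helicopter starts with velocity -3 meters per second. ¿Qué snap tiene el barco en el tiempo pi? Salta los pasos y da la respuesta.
La respuesta es 0.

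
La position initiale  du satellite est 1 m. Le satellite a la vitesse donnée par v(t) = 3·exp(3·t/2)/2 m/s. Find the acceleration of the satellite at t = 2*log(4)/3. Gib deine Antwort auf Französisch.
Pour résoudre ceci, nous devons prendre 1 dérivée de notre équation de la vitesse v(t) = 3·exp(3·t/2)/2. En prenant d/dt de v(t), nous trouvons a(t) = 9·exp(3·t/2)/4. Nous avons l'accélération a(t) = 9·exp(3·t/2)/4. En substituant t = 2*log(4)/3: a(2*log(4)/3) = 9.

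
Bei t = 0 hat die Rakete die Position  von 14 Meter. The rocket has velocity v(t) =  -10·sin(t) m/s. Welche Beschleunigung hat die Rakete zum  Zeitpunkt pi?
Wir müssen unsere Gleichung für die Geschwindigkeit v(t) = -10·sin(t) 1-mal ableiten. Die Ableitung von der Geschwindigkeit ergibt die Beschleunigung: a(t) = -10·cos(t). Wir haben die Beschleunigung a(t) = -10·cos(t). Durch Einsetzen von t = pi: a(pi) = 10.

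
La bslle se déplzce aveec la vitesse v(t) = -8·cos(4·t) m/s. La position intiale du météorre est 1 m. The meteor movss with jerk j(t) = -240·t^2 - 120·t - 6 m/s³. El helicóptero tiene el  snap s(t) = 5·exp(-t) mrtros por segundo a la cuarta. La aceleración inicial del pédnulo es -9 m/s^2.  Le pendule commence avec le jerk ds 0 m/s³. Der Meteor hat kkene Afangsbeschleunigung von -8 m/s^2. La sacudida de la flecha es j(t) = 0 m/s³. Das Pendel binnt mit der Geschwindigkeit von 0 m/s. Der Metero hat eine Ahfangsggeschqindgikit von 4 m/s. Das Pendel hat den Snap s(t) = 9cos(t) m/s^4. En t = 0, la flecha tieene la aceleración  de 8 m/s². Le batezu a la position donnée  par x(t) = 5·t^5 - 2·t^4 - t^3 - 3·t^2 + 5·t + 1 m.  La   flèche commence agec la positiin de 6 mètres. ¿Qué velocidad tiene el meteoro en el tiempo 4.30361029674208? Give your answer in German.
Um dies zu lösen, müssen wir 2 Integrale unserer Gleichung für den Ruck j(t) = -240·t^2 - 120·t - 6 finden. Mit ∫j(t)dt und Anwendung von a(0) = -8, finden wir a(t) = -80·t^3 - 60·t^2 - 6·t - 8. Mit ∫a(t)dt und Anwendung von v(0) = 4, finden wir v(t) = -20·t^4 - 20·t^3 - 3·t^2 - 8·t + 4. Wir haben die Geschwindigkeit v(t) = -20·t^4 - 20·t^3 - 3·t^2 - 8·t + 4. Durch Einsetzen von t = 4.30361029674208: v(4.30361029674208) = -8540.73513972839.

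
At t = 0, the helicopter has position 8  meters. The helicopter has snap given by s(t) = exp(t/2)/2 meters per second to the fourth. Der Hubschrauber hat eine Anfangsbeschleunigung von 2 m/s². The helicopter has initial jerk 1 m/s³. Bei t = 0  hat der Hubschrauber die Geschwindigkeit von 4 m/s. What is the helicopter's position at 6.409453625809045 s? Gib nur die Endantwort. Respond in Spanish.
En t = 6.409453625809045, x = 197.190122975761.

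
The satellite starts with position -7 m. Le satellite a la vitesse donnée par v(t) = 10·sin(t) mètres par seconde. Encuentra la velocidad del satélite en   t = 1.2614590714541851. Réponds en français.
De l'équation de la vitesse v(t) = 10·sin(t), nous substituons t = 1.2614590714541851 pour obtenir v = 9.52535536706026.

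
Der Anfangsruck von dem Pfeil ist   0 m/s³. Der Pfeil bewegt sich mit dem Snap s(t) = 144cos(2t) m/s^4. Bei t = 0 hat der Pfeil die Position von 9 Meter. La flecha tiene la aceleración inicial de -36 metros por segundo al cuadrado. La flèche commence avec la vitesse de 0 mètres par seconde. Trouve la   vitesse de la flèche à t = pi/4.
Nous devons trouver la primitive de notre équation du snap s(t) = 144·cos(2·t) 3 fois. En intégrant le snap et en utilisant la condition initiale j(0) = 0, nous obtenons j(t) = 72·sin(2·t). La primitive du jerk est l'accélération. En utilisant a(0) = -36, nous obtenons a(t) = -36·cos(2·t). L'intégrale de l'accélération, avec v(0) = 0, donne la vitesse: v(t) = -18·sin(2·t). De l'équation de la vitesse v(t) = -18·sin(2·t), nous substituons t = pi/4 pour obtenir v = -18.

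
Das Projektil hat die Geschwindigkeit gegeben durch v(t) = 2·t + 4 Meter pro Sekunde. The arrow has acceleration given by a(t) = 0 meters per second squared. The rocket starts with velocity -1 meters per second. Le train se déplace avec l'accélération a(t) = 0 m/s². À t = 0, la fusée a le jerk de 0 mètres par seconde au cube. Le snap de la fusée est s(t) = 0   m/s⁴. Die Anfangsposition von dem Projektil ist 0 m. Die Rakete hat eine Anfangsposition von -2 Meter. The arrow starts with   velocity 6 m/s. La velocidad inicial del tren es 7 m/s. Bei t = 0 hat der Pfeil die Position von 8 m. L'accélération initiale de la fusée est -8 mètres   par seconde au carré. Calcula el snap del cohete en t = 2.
Tenemos el snap s(t) = 0. Sustituyendo t = 2: s(2) = 0.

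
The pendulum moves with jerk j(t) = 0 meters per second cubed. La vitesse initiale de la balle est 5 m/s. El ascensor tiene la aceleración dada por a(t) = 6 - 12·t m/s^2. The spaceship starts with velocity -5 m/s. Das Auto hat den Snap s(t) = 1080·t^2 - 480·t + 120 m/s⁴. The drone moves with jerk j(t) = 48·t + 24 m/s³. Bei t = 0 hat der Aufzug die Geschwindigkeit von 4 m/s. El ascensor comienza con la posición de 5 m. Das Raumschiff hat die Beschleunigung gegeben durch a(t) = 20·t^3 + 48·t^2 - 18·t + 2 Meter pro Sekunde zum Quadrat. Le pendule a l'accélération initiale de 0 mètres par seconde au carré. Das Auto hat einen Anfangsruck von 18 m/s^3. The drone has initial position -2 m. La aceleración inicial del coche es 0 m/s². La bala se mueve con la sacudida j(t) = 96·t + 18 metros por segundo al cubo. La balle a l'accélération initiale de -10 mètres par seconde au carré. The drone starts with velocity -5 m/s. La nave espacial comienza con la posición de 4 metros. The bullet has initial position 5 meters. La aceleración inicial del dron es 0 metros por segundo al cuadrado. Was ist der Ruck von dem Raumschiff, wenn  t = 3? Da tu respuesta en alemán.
Wir müssen unsere Gleichung für die Beschleunigung a(t) = 20·t^3 + 48·t^2 - 18·t + 2 1-mal ableiten. Die Ableitung von der Beschleunigung ergibt den Ruck: j(t) = 60·t^2 + 96·t - 18. Wir haben den Ruck j(t) = 60·t^2 + 96·t - 18. Durch Einsetzen von t = 3: j(3) = 810.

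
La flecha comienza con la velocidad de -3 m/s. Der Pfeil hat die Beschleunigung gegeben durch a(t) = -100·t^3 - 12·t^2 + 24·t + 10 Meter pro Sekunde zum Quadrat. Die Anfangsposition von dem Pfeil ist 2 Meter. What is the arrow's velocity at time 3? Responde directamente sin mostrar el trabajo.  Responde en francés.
À t = 3, v = -1998.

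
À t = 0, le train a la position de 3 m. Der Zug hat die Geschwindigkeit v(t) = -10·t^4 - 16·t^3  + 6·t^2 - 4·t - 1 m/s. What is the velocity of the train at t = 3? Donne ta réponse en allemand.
Mit v(t) = -10·t^4 - 16·t^3 + 6·t^2 - 4·t - 1 und Einsetzen von t = 3, finden wir v = -1201.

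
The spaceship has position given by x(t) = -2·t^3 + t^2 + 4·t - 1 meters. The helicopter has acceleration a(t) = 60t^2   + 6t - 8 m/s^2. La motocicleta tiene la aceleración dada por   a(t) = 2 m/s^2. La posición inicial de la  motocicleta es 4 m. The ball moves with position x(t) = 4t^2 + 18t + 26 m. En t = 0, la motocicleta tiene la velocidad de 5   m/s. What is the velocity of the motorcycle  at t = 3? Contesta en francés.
Nous devons intégrer notre équation de l'accélération a(t) = 2 1 fois. La primitive de l'accélération, avec v(0) = 5, donne la vitesse: v(t) = 2·t + 5. De l'équation de la vitesse v(t) = 2·t + 5, nous substituons t = 3 pour obtenir v = 11.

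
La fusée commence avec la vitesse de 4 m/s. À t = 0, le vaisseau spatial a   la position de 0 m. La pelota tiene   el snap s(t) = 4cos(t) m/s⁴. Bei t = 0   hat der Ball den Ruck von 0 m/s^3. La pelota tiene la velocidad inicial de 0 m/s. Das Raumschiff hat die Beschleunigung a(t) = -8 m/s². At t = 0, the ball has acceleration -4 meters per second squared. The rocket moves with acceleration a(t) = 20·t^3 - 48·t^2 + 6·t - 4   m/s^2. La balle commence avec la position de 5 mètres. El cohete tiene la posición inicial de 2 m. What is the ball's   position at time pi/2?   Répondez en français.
Nous devons intégrer notre équation du snap s(t) = 4·cos(t) 4 fois. En intégrant le snap et en utilisant la condition initiale j(0) = 0, nous obtenons j(t) = 4·sin(t). L'intégrale du jerk est l'accélération. En utilisant a(0) = -4, nous obtenons a(t) = -4·cos(t). L'intégrale de l'accélération est la vitesse. En utilisant v(0) = 0, nous obtenons v(t) = -4·sin(t). En prenant ∫v(t)dt et en appliquant x(0) = 5, nous trouvons x(t) = 4·cos(t) + 1. De l'équation de la position x(t) = 4·cos(t) + 1, nous substituons t = pi/2 pour obtenir x = 1.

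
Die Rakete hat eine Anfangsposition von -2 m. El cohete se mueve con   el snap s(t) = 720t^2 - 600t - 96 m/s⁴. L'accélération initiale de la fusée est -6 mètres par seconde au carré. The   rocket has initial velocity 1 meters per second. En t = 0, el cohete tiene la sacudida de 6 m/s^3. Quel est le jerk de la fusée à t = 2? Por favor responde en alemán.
Um dies zu lösen, müssen wir 1 Integral unserer Gleichung für den Snap s(t) = 720·t^2 - 600·t - 96 finden. Mit ∫s(t)dt und Anwendung von j(0) = 6, finden wir j(t) = 240·t^3 - 300·t^2 - 96·t + 6. Mit j(t) = 240·t^3 - 300·t^2 - 96·t + 6 und Einsetzen von t = 2, finden wir j = 534.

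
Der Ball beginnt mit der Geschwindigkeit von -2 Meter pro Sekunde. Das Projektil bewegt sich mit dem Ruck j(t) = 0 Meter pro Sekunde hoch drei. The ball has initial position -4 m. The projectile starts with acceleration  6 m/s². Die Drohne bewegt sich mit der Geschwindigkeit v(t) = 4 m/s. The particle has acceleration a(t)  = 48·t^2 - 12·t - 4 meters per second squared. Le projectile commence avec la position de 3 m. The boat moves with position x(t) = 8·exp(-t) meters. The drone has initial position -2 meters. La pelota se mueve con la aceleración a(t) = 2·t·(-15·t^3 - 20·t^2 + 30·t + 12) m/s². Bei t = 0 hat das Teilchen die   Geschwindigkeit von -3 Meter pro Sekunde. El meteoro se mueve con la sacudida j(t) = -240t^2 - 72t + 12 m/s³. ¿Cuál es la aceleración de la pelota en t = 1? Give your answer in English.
We have acceleration a(t) = 2·t·(-15·t^3 - 20·t^2 + 30·t + 12). Substituting t = 1: a(1) = 14.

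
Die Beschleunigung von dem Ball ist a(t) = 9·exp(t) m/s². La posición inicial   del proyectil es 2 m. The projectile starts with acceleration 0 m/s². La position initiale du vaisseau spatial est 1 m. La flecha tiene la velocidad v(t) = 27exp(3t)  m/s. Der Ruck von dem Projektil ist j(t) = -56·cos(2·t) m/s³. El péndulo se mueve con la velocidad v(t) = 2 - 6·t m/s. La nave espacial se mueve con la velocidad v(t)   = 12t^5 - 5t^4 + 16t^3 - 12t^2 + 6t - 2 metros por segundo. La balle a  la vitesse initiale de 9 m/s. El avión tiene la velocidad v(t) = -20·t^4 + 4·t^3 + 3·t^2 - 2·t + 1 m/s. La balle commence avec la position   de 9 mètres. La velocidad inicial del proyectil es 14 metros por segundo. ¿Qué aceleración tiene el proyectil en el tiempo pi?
Partiendo de la sacudida j(t) = -56·cos(2·t), tomamos 1 antiderivada. La antiderivada de la sacudida, con a(0) = 0, da la aceleración: a(t) = -28·sin(2·t). Tenemos la aceleración a(t) = -28·sin(2·t). Sustituyendo t = pi: a(pi) = 0.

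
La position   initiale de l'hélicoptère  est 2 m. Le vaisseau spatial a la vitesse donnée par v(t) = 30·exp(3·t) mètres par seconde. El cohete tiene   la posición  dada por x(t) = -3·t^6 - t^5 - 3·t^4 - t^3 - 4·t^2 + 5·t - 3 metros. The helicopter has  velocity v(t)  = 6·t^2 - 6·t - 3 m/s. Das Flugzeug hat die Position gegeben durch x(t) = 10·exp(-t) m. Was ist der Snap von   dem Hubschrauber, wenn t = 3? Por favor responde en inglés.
To solve this, we need to take 3 derivatives of our velocity equation v(t) = 6·t^2 - 6·t - 3. Taking d/dt of v(t), we find a(t) = 12·t - 6. The derivative of acceleration gives jerk: j(t) = 12. The derivative of jerk gives snap: s(t) = 0. We have snap s(t) = 0. Substituting t = 3: s(3) = 0.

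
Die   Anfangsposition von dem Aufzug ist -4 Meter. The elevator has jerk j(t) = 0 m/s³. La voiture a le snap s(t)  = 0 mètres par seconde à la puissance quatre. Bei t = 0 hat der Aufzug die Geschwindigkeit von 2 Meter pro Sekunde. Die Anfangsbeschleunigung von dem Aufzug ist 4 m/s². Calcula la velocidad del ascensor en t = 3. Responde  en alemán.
Wir müssen unsere Gleichung für den Ruck j(t) = 0 2-mal integrieren. Mit ∫j(t)dt und Anwendung von a(0) = 4, finden wir a(t) = 4. Durch Integration von der Beschleunigung und Verwendung der Anfangsbedingung v(0) = 2, erhalten wir v(t) = 4·t + 2. Mit v(t) = 4·t + 2 und Einsetzen von t = 3, finden wir v = 14.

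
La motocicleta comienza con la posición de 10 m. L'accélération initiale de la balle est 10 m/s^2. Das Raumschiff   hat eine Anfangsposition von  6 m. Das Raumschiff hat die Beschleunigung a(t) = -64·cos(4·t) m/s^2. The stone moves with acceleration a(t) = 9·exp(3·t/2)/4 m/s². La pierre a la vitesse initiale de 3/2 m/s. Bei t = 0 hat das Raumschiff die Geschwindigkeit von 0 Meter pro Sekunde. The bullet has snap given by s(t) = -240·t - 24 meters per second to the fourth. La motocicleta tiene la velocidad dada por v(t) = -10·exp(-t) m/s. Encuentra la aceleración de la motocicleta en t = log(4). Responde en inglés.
We must differentiate our velocity equation v(t) = -10·exp(-t) 1 time. Taking d/dt of v(t), we find a(t) = 10·exp(-t). We have acceleration a(t) = 10·exp(-t). Substituting t = log(4): a(log(4)) = 5/2.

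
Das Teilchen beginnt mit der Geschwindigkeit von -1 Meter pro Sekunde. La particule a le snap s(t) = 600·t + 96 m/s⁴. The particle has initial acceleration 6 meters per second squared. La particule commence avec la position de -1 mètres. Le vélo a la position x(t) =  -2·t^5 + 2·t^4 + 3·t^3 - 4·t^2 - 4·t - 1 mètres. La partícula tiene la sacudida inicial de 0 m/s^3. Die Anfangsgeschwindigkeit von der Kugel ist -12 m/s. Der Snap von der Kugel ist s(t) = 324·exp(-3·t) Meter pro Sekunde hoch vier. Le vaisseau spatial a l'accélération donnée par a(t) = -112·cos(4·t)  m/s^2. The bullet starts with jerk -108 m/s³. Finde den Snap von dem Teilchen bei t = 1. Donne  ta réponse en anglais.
Using s(t) = 600·t + 96 and substituting t = 1, we find s = 696.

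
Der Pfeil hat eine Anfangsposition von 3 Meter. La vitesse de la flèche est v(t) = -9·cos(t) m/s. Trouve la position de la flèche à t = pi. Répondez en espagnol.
Para resolver esto, necesitamos tomar 1 integral de nuestra ecuación de la velocidad v(t) = -9·cos(t). La integral de la velocidad es la posición. Usando x(0) = 3, obtenemos x(t) = 3 - 9·sin(t). De la ecuación de la posición x(t) = 3 - 9·sin(t), sustituimos t = pi para obtener x = 3.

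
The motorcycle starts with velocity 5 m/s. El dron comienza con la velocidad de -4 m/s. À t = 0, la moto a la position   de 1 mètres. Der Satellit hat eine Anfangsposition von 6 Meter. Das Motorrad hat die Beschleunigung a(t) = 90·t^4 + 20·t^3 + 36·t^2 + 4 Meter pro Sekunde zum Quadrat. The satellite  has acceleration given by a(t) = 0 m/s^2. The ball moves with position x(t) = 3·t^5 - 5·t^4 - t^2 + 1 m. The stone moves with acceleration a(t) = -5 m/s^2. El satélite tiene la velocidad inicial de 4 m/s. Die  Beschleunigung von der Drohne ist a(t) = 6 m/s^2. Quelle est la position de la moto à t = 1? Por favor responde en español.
Partiendo de la aceleración a(t) = 90·t^4 + 20·t^3 + 36·t^2 + 4, tomamos 2 antiderivadas. La integral de la aceleración, con v(0) = 5, da la velocidad: v(t) = 18·t^5 + 5·t^4 + 12·t^3 + 4·t + 5. La antiderivada de la velocidad, con x(0) = 1, da la posición: x(t) = 3·t^6 + t^5 + 3·t^4 + 2·t^2 + 5·t + 1. Usando x(t) = 3·t^6 + t^5 + 3·t^4 + 2·t^2 + 5·t + 1 y sustituyendo t = 1, encontramos x = 15.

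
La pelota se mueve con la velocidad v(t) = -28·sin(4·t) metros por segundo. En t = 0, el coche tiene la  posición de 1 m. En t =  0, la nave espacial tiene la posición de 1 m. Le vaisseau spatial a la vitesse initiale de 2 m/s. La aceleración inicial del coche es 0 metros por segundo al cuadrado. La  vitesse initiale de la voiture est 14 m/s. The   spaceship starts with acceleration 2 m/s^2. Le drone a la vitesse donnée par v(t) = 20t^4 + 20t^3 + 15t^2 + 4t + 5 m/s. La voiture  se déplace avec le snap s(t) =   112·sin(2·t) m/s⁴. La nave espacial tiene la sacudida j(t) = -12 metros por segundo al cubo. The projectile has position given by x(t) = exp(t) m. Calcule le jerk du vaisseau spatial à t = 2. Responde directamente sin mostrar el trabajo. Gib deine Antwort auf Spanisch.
La respuesta es -12.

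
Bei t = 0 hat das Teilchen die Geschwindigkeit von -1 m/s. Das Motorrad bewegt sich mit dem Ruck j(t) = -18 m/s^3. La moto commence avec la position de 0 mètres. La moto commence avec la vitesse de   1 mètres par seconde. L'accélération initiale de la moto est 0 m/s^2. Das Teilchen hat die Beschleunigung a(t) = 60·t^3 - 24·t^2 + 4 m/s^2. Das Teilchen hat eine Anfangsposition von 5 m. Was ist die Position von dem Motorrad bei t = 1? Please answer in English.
To solve this, we need to take 3 integrals of our jerk equation j(t) = -18. Finding the integral of j(t) and using a(0) = 0: a(t) = -18·t. The antiderivative of acceleration, with v(0) = 1, gives velocity: v(t) = 1 - 9·t^2. Taking ∫v(t)dt and applying x(0) = 0, we find x(t) = -3·t^3 + t. We have position x(t) = -3·t^3 + t. Substituting t = 1: x(1) = -2.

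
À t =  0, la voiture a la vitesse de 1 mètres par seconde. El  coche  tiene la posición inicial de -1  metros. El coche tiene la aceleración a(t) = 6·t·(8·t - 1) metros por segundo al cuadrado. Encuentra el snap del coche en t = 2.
Partiendo de la aceleración a(t) = 6·t·(8·t - 1), tomamos 2 derivadas. La derivada de la aceleración da la sacudida: j(t) = 96·t - 6. Derivando la sacudida, obtenemos el snap: s(t) = 96. Usando s(t) = 96 y sustituyendo t = 2, encontramos s = 96.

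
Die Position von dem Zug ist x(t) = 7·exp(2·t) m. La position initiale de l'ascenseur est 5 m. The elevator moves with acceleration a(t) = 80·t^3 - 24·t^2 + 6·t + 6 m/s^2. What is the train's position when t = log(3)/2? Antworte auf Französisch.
En utilisant x(t) = 7·exp(2·t) et en substituant t = log(3)/2, nous trouvons x = 21.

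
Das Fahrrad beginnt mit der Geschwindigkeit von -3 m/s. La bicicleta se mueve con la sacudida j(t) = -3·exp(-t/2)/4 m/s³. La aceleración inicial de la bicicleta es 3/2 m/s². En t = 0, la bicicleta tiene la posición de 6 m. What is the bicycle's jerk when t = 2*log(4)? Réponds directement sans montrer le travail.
The answer is -3/16.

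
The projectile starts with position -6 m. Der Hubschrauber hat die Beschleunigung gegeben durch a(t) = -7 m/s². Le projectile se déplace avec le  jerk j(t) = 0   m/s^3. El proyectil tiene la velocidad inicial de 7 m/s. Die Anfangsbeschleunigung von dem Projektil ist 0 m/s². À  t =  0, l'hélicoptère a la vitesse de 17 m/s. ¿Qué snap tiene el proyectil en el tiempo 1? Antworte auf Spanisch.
Partiendo de la sacudida j(t) = 0, tomamos 1 derivada. Tomando d/dt de j(t), encontramos s(t) = 0. Usando s(t) = 0 y sustituyendo t = 1, encontramos s = 0.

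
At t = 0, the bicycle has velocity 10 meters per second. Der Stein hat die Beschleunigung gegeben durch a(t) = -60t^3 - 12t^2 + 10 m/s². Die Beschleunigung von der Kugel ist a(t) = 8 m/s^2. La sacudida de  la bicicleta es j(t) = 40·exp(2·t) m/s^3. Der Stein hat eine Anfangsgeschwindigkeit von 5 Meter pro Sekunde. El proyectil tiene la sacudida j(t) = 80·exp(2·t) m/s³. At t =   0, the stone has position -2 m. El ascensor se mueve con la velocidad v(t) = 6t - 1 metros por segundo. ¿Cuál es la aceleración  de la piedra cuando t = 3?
De la ecuación de la aceleración a(t) = -60·t^3 - 12·t^2 + 10, sustituimos t = 3 para obtener a = -1718.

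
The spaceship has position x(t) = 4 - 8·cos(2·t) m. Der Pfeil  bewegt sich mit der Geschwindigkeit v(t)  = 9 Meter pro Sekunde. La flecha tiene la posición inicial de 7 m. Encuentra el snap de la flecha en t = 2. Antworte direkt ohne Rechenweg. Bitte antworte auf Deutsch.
Die Antwort ist 0.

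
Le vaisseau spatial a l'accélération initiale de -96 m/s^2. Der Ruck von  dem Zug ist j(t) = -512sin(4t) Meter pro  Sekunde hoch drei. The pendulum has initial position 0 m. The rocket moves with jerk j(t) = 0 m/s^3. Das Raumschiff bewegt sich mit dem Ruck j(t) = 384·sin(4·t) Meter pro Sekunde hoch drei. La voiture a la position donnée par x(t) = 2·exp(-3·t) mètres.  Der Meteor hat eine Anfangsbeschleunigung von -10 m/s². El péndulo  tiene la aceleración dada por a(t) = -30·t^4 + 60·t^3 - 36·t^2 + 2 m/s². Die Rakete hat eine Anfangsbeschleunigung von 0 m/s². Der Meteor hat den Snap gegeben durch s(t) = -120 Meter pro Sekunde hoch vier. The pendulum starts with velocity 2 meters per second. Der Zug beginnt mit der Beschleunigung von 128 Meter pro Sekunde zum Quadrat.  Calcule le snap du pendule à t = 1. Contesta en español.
Para resolver esto, necesitamos tomar 2 derivadas de nuestra ecuación de la aceleración a(t) = -30·t^4 + 60·t^3 - 36·t^2 + 2. La derivada de la aceleración da la sacudida: j(t) = -120·t^3 + 180·t^2 - 72·t. Tomando d/dt de j(t), encontramos s(t) = -360·t^2 + 360·t - 72. Tenemos el snap s(t) = -360·t^2 + 360·t - 72. Sustituyendo t = 1: s(1) = -72.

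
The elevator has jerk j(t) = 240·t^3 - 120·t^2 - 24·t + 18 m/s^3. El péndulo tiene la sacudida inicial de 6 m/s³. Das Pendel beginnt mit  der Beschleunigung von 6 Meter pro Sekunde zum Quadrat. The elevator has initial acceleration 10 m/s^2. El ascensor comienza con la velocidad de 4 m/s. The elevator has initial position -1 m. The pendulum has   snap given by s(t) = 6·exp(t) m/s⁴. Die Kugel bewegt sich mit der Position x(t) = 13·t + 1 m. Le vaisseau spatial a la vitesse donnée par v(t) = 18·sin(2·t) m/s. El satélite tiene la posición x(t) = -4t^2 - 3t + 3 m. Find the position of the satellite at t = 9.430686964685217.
Using x(t) = -4·t^2 - 3·t + 3 and substituting t = 9.430686964685217, we find x = -381.043487397590.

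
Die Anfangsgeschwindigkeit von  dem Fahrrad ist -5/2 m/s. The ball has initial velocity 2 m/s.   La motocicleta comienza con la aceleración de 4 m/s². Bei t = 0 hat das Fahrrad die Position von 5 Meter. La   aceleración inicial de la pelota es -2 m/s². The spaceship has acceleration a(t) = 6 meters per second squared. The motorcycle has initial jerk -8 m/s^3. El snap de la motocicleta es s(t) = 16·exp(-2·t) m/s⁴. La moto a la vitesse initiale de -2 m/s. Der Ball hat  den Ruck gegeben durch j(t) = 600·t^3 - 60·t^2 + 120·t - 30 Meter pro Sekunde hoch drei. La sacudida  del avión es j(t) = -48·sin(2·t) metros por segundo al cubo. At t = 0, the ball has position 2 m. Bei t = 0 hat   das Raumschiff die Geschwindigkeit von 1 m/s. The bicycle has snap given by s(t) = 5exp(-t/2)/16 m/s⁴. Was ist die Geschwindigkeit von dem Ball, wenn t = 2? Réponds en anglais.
To find the answer, we compute 2 integrals of j(t) = 600·t^3 - 60·t^2 + 120·t - 30. The integral of jerk is acceleration. Using a(0) = -2, we get a(t) = 150·t^4 - 20·t^3 + 60·t^2 - 30·t - 2. The integral of acceleration, with v(0) = 2, gives velocity: v(t) = 30·t^5 - 5·t^4 + 20·t^3 - 15·t^2 - 2·t + 2. From the given velocity equation v(t) = 30·t^5 - 5·t^4 + 20·t^3 - 15·t^2 - 2·t + 2, we substitute t = 2 to get v = 978.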